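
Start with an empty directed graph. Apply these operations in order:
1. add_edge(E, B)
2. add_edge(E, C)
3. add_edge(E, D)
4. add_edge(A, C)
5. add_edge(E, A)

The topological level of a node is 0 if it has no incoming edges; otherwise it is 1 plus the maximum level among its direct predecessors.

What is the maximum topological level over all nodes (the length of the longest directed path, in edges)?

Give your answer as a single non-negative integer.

Answer: 2

Derivation:
Op 1: add_edge(E, B). Edges now: 1
Op 2: add_edge(E, C). Edges now: 2
Op 3: add_edge(E, D). Edges now: 3
Op 4: add_edge(A, C). Edges now: 4
Op 5: add_edge(E, A). Edges now: 5
Compute levels (Kahn BFS):
  sources (in-degree 0): E
  process E: level=0
    E->A: in-degree(A)=0, level(A)=1, enqueue
    E->B: in-degree(B)=0, level(B)=1, enqueue
    E->C: in-degree(C)=1, level(C)>=1
    E->D: in-degree(D)=0, level(D)=1, enqueue
  process A: level=1
    A->C: in-degree(C)=0, level(C)=2, enqueue
  process B: level=1
  process D: level=1
  process C: level=2
All levels: A:1, B:1, C:2, D:1, E:0
max level = 2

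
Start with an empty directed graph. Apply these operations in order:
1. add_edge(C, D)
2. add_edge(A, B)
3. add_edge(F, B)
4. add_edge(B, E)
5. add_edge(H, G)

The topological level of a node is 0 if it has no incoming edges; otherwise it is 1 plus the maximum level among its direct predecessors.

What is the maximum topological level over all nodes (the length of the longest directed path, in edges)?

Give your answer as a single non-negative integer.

Op 1: add_edge(C, D). Edges now: 1
Op 2: add_edge(A, B). Edges now: 2
Op 3: add_edge(F, B). Edges now: 3
Op 4: add_edge(B, E). Edges now: 4
Op 5: add_edge(H, G). Edges now: 5
Compute levels (Kahn BFS):
  sources (in-degree 0): A, C, F, H
  process A: level=0
    A->B: in-degree(B)=1, level(B)>=1
  process C: level=0
    C->D: in-degree(D)=0, level(D)=1, enqueue
  process F: level=0
    F->B: in-degree(B)=0, level(B)=1, enqueue
  process H: level=0
    H->G: in-degree(G)=0, level(G)=1, enqueue
  process D: level=1
  process B: level=1
    B->E: in-degree(E)=0, level(E)=2, enqueue
  process G: level=1
  process E: level=2
All levels: A:0, B:1, C:0, D:1, E:2, F:0, G:1, H:0
max level = 2

Answer: 2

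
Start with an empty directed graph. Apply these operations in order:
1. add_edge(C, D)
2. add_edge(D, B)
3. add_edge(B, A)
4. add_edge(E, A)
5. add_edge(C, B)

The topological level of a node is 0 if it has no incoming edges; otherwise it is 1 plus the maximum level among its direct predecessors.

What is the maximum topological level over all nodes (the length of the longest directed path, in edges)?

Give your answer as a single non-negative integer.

Answer: 3

Derivation:
Op 1: add_edge(C, D). Edges now: 1
Op 2: add_edge(D, B). Edges now: 2
Op 3: add_edge(B, A). Edges now: 3
Op 4: add_edge(E, A). Edges now: 4
Op 5: add_edge(C, B). Edges now: 5
Compute levels (Kahn BFS):
  sources (in-degree 0): C, E
  process C: level=0
    C->B: in-degree(B)=1, level(B)>=1
    C->D: in-degree(D)=0, level(D)=1, enqueue
  process E: level=0
    E->A: in-degree(A)=1, level(A)>=1
  process D: level=1
    D->B: in-degree(B)=0, level(B)=2, enqueue
  process B: level=2
    B->A: in-degree(A)=0, level(A)=3, enqueue
  process A: level=3
All levels: A:3, B:2, C:0, D:1, E:0
max level = 3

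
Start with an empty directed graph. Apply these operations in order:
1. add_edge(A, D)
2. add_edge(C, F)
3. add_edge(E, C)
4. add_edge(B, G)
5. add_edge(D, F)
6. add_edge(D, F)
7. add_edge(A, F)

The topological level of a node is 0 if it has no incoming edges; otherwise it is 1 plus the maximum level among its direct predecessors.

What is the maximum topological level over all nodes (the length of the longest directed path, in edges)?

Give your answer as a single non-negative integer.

Op 1: add_edge(A, D). Edges now: 1
Op 2: add_edge(C, F). Edges now: 2
Op 3: add_edge(E, C). Edges now: 3
Op 4: add_edge(B, G). Edges now: 4
Op 5: add_edge(D, F). Edges now: 5
Op 6: add_edge(D, F) (duplicate, no change). Edges now: 5
Op 7: add_edge(A, F). Edges now: 6
Compute levels (Kahn BFS):
  sources (in-degree 0): A, B, E
  process A: level=0
    A->D: in-degree(D)=0, level(D)=1, enqueue
    A->F: in-degree(F)=2, level(F)>=1
  process B: level=0
    B->G: in-degree(G)=0, level(G)=1, enqueue
  process E: level=0
    E->C: in-degree(C)=0, level(C)=1, enqueue
  process D: level=1
    D->F: in-degree(F)=1, level(F)>=2
  process G: level=1
  process C: level=1
    C->F: in-degree(F)=0, level(F)=2, enqueue
  process F: level=2
All levels: A:0, B:0, C:1, D:1, E:0, F:2, G:1
max level = 2

Answer: 2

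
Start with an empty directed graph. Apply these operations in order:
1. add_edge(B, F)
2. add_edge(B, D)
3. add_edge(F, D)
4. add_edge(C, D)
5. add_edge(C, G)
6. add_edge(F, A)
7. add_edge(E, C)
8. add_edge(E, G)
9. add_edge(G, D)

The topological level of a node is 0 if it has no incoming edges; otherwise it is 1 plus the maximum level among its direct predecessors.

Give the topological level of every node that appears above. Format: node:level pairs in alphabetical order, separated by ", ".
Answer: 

Op 1: add_edge(B, F). Edges now: 1
Op 2: add_edge(B, D). Edges now: 2
Op 3: add_edge(F, D). Edges now: 3
Op 4: add_edge(C, D). Edges now: 4
Op 5: add_edge(C, G). Edges now: 5
Op 6: add_edge(F, A). Edges now: 6
Op 7: add_edge(E, C). Edges now: 7
Op 8: add_edge(E, G). Edges now: 8
Op 9: add_edge(G, D). Edges now: 9
Compute levels (Kahn BFS):
  sources (in-degree 0): B, E
  process B: level=0
    B->D: in-degree(D)=3, level(D)>=1
    B->F: in-degree(F)=0, level(F)=1, enqueue
  process E: level=0
    E->C: in-degree(C)=0, level(C)=1, enqueue
    E->G: in-degree(G)=1, level(G)>=1
  process F: level=1
    F->A: in-degree(A)=0, level(A)=2, enqueue
    F->D: in-degree(D)=2, level(D)>=2
  process C: level=1
    C->D: in-degree(D)=1, level(D)>=2
    C->G: in-degree(G)=0, level(G)=2, enqueue
  process A: level=2
  process G: level=2
    G->D: in-degree(D)=0, level(D)=3, enqueue
  process D: level=3
All levels: A:2, B:0, C:1, D:3, E:0, F:1, G:2

Answer: A:2, B:0, C:1, D:3, E:0, F:1, G:2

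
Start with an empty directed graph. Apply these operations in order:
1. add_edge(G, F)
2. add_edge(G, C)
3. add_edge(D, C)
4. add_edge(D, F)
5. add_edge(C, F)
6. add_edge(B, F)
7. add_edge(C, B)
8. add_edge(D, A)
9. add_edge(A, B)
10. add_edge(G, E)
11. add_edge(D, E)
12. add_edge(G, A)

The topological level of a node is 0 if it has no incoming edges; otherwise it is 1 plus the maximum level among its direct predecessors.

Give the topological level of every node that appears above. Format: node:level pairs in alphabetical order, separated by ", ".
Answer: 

Answer: A:1, B:2, C:1, D:0, E:1, F:3, G:0

Derivation:
Op 1: add_edge(G, F). Edges now: 1
Op 2: add_edge(G, C). Edges now: 2
Op 3: add_edge(D, C). Edges now: 3
Op 4: add_edge(D, F). Edges now: 4
Op 5: add_edge(C, F). Edges now: 5
Op 6: add_edge(B, F). Edges now: 6
Op 7: add_edge(C, B). Edges now: 7
Op 8: add_edge(D, A). Edges now: 8
Op 9: add_edge(A, B). Edges now: 9
Op 10: add_edge(G, E). Edges now: 10
Op 11: add_edge(D, E). Edges now: 11
Op 12: add_edge(G, A). Edges now: 12
Compute levels (Kahn BFS):
  sources (in-degree 0): D, G
  process D: level=0
    D->A: in-degree(A)=1, level(A)>=1
    D->C: in-degree(C)=1, level(C)>=1
    D->E: in-degree(E)=1, level(E)>=1
    D->F: in-degree(F)=3, level(F)>=1
  process G: level=0
    G->A: in-degree(A)=0, level(A)=1, enqueue
    G->C: in-degree(C)=0, level(C)=1, enqueue
    G->E: in-degree(E)=0, level(E)=1, enqueue
    G->F: in-degree(F)=2, level(F)>=1
  process A: level=1
    A->B: in-degree(B)=1, level(B)>=2
  process C: level=1
    C->B: in-degree(B)=0, level(B)=2, enqueue
    C->F: in-degree(F)=1, level(F)>=2
  process E: level=1
  process B: level=2
    B->F: in-degree(F)=0, level(F)=3, enqueue
  process F: level=3
All levels: A:1, B:2, C:1, D:0, E:1, F:3, G:0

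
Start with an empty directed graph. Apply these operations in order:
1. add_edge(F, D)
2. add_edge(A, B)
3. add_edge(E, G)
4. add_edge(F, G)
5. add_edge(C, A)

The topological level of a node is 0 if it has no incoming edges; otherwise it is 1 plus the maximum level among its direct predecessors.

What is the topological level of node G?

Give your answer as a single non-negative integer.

Op 1: add_edge(F, D). Edges now: 1
Op 2: add_edge(A, B). Edges now: 2
Op 3: add_edge(E, G). Edges now: 3
Op 4: add_edge(F, G). Edges now: 4
Op 5: add_edge(C, A). Edges now: 5
Compute levels (Kahn BFS):
  sources (in-degree 0): C, E, F
  process C: level=0
    C->A: in-degree(A)=0, level(A)=1, enqueue
  process E: level=0
    E->G: in-degree(G)=1, level(G)>=1
  process F: level=0
    F->D: in-degree(D)=0, level(D)=1, enqueue
    F->G: in-degree(G)=0, level(G)=1, enqueue
  process A: level=1
    A->B: in-degree(B)=0, level(B)=2, enqueue
  process D: level=1
  process G: level=1
  process B: level=2
All levels: A:1, B:2, C:0, D:1, E:0, F:0, G:1
level(G) = 1

Answer: 1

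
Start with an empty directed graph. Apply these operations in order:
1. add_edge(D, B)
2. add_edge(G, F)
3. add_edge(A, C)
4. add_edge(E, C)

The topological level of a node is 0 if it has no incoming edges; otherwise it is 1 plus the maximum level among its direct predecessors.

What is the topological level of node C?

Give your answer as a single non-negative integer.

Op 1: add_edge(D, B). Edges now: 1
Op 2: add_edge(G, F). Edges now: 2
Op 3: add_edge(A, C). Edges now: 3
Op 4: add_edge(E, C). Edges now: 4
Compute levels (Kahn BFS):
  sources (in-degree 0): A, D, E, G
  process A: level=0
    A->C: in-degree(C)=1, level(C)>=1
  process D: level=0
    D->B: in-degree(B)=0, level(B)=1, enqueue
  process E: level=0
    E->C: in-degree(C)=0, level(C)=1, enqueue
  process G: level=0
    G->F: in-degree(F)=0, level(F)=1, enqueue
  process B: level=1
  process C: level=1
  process F: level=1
All levels: A:0, B:1, C:1, D:0, E:0, F:1, G:0
level(C) = 1

Answer: 1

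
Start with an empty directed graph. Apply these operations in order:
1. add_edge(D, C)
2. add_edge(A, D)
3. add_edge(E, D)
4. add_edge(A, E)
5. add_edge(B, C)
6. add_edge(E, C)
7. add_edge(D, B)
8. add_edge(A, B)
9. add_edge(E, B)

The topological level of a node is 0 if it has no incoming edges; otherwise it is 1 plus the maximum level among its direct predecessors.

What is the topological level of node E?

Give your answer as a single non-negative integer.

Op 1: add_edge(D, C). Edges now: 1
Op 2: add_edge(A, D). Edges now: 2
Op 3: add_edge(E, D). Edges now: 3
Op 4: add_edge(A, E). Edges now: 4
Op 5: add_edge(B, C). Edges now: 5
Op 6: add_edge(E, C). Edges now: 6
Op 7: add_edge(D, B). Edges now: 7
Op 8: add_edge(A, B). Edges now: 8
Op 9: add_edge(E, B). Edges now: 9
Compute levels (Kahn BFS):
  sources (in-degree 0): A
  process A: level=0
    A->B: in-degree(B)=2, level(B)>=1
    A->D: in-degree(D)=1, level(D)>=1
    A->E: in-degree(E)=0, level(E)=1, enqueue
  process E: level=1
    E->B: in-degree(B)=1, level(B)>=2
    E->C: in-degree(C)=2, level(C)>=2
    E->D: in-degree(D)=0, level(D)=2, enqueue
  process D: level=2
    D->B: in-degree(B)=0, level(B)=3, enqueue
    D->C: in-degree(C)=1, level(C)>=3
  process B: level=3
    B->C: in-degree(C)=0, level(C)=4, enqueue
  process C: level=4
All levels: A:0, B:3, C:4, D:2, E:1
level(E) = 1

Answer: 1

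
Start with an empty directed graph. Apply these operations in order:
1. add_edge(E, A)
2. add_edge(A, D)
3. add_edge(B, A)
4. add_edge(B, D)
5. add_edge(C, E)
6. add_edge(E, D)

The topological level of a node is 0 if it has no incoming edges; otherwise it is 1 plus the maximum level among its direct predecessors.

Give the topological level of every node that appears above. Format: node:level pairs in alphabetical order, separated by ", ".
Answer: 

Op 1: add_edge(E, A). Edges now: 1
Op 2: add_edge(A, D). Edges now: 2
Op 3: add_edge(B, A). Edges now: 3
Op 4: add_edge(B, D). Edges now: 4
Op 5: add_edge(C, E). Edges now: 5
Op 6: add_edge(E, D). Edges now: 6
Compute levels (Kahn BFS):
  sources (in-degree 0): B, C
  process B: level=0
    B->A: in-degree(A)=1, level(A)>=1
    B->D: in-degree(D)=2, level(D)>=1
  process C: level=0
    C->E: in-degree(E)=0, level(E)=1, enqueue
  process E: level=1
    E->A: in-degree(A)=0, level(A)=2, enqueue
    E->D: in-degree(D)=1, level(D)>=2
  process A: level=2
    A->D: in-degree(D)=0, level(D)=3, enqueue
  process D: level=3
All levels: A:2, B:0, C:0, D:3, E:1

Answer: A:2, B:0, C:0, D:3, E:1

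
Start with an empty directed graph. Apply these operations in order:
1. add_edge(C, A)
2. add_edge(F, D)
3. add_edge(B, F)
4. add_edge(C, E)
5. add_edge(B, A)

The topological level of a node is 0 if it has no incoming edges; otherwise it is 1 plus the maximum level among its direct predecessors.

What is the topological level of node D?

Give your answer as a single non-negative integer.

Op 1: add_edge(C, A). Edges now: 1
Op 2: add_edge(F, D). Edges now: 2
Op 3: add_edge(B, F). Edges now: 3
Op 4: add_edge(C, E). Edges now: 4
Op 5: add_edge(B, A). Edges now: 5
Compute levels (Kahn BFS):
  sources (in-degree 0): B, C
  process B: level=0
    B->A: in-degree(A)=1, level(A)>=1
    B->F: in-degree(F)=0, level(F)=1, enqueue
  process C: level=0
    C->A: in-degree(A)=0, level(A)=1, enqueue
    C->E: in-degree(E)=0, level(E)=1, enqueue
  process F: level=1
    F->D: in-degree(D)=0, level(D)=2, enqueue
  process A: level=1
  process E: level=1
  process D: level=2
All levels: A:1, B:0, C:0, D:2, E:1, F:1
level(D) = 2

Answer: 2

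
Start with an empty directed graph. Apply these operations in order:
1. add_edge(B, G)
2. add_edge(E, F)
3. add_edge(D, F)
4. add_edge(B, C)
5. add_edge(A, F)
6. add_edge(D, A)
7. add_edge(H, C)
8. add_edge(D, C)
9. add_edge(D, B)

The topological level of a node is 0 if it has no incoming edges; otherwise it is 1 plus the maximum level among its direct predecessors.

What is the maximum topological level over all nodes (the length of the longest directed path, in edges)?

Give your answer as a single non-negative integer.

Answer: 2

Derivation:
Op 1: add_edge(B, G). Edges now: 1
Op 2: add_edge(E, F). Edges now: 2
Op 3: add_edge(D, F). Edges now: 3
Op 4: add_edge(B, C). Edges now: 4
Op 5: add_edge(A, F). Edges now: 5
Op 6: add_edge(D, A). Edges now: 6
Op 7: add_edge(H, C). Edges now: 7
Op 8: add_edge(D, C). Edges now: 8
Op 9: add_edge(D, B). Edges now: 9
Compute levels (Kahn BFS):
  sources (in-degree 0): D, E, H
  process D: level=0
    D->A: in-degree(A)=0, level(A)=1, enqueue
    D->B: in-degree(B)=0, level(B)=1, enqueue
    D->C: in-degree(C)=2, level(C)>=1
    D->F: in-degree(F)=2, level(F)>=1
  process E: level=0
    E->F: in-degree(F)=1, level(F)>=1
  process H: level=0
    H->C: in-degree(C)=1, level(C)>=1
  process A: level=1
    A->F: in-degree(F)=0, level(F)=2, enqueue
  process B: level=1
    B->C: in-degree(C)=0, level(C)=2, enqueue
    B->G: in-degree(G)=0, level(G)=2, enqueue
  process F: level=2
  process C: level=2
  process G: level=2
All levels: A:1, B:1, C:2, D:0, E:0, F:2, G:2, H:0
max level = 2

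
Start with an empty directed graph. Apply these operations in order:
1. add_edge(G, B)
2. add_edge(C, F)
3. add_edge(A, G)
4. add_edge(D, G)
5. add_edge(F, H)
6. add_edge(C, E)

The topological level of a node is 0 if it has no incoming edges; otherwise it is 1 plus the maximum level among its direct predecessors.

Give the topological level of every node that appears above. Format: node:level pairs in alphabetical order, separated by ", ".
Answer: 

Answer: A:0, B:2, C:0, D:0, E:1, F:1, G:1, H:2

Derivation:
Op 1: add_edge(G, B). Edges now: 1
Op 2: add_edge(C, F). Edges now: 2
Op 3: add_edge(A, G). Edges now: 3
Op 4: add_edge(D, G). Edges now: 4
Op 5: add_edge(F, H). Edges now: 5
Op 6: add_edge(C, E). Edges now: 6
Compute levels (Kahn BFS):
  sources (in-degree 0): A, C, D
  process A: level=0
    A->G: in-degree(G)=1, level(G)>=1
  process C: level=0
    C->E: in-degree(E)=0, level(E)=1, enqueue
    C->F: in-degree(F)=0, level(F)=1, enqueue
  process D: level=0
    D->G: in-degree(G)=0, level(G)=1, enqueue
  process E: level=1
  process F: level=1
    F->H: in-degree(H)=0, level(H)=2, enqueue
  process G: level=1
    G->B: in-degree(B)=0, level(B)=2, enqueue
  process H: level=2
  process B: level=2
All levels: A:0, B:2, C:0, D:0, E:1, F:1, G:1, H:2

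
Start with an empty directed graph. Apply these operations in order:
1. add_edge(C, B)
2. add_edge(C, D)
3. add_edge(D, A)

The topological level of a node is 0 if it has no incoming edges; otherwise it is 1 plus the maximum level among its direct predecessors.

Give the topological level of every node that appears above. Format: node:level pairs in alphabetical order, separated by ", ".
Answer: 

Op 1: add_edge(C, B). Edges now: 1
Op 2: add_edge(C, D). Edges now: 2
Op 3: add_edge(D, A). Edges now: 3
Compute levels (Kahn BFS):
  sources (in-degree 0): C
  process C: level=0
    C->B: in-degree(B)=0, level(B)=1, enqueue
    C->D: in-degree(D)=0, level(D)=1, enqueue
  process B: level=1
  process D: level=1
    D->A: in-degree(A)=0, level(A)=2, enqueue
  process A: level=2
All levels: A:2, B:1, C:0, D:1

Answer: A:2, B:1, C:0, D:1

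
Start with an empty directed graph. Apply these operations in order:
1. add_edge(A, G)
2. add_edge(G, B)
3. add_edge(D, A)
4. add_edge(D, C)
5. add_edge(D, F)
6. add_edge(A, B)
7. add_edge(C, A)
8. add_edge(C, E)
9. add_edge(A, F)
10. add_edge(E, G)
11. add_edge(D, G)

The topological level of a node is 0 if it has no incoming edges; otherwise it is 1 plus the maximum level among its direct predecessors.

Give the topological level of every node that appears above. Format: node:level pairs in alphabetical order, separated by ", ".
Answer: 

Op 1: add_edge(A, G). Edges now: 1
Op 2: add_edge(G, B). Edges now: 2
Op 3: add_edge(D, A). Edges now: 3
Op 4: add_edge(D, C). Edges now: 4
Op 5: add_edge(D, F). Edges now: 5
Op 6: add_edge(A, B). Edges now: 6
Op 7: add_edge(C, A). Edges now: 7
Op 8: add_edge(C, E). Edges now: 8
Op 9: add_edge(A, F). Edges now: 9
Op 10: add_edge(E, G). Edges now: 10
Op 11: add_edge(D, G). Edges now: 11
Compute levels (Kahn BFS):
  sources (in-degree 0): D
  process D: level=0
    D->A: in-degree(A)=1, level(A)>=1
    D->C: in-degree(C)=0, level(C)=1, enqueue
    D->F: in-degree(F)=1, level(F)>=1
    D->G: in-degree(G)=2, level(G)>=1
  process C: level=1
    C->A: in-degree(A)=0, level(A)=2, enqueue
    C->E: in-degree(E)=0, level(E)=2, enqueue
  process A: level=2
    A->B: in-degree(B)=1, level(B)>=3
    A->F: in-degree(F)=0, level(F)=3, enqueue
    A->G: in-degree(G)=1, level(G)>=3
  process E: level=2
    E->G: in-degree(G)=0, level(G)=3, enqueue
  process F: level=3
  process G: level=3
    G->B: in-degree(B)=0, level(B)=4, enqueue
  process B: level=4
All levels: A:2, B:4, C:1, D:0, E:2, F:3, G:3

Answer: A:2, B:4, C:1, D:0, E:2, F:3, G:3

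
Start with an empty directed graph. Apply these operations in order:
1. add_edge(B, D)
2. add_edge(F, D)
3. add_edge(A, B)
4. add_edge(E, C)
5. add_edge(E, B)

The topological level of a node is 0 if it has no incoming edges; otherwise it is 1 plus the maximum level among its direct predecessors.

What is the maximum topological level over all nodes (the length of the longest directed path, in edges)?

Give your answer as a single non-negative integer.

Answer: 2

Derivation:
Op 1: add_edge(B, D). Edges now: 1
Op 2: add_edge(F, D). Edges now: 2
Op 3: add_edge(A, B). Edges now: 3
Op 4: add_edge(E, C). Edges now: 4
Op 5: add_edge(E, B). Edges now: 5
Compute levels (Kahn BFS):
  sources (in-degree 0): A, E, F
  process A: level=0
    A->B: in-degree(B)=1, level(B)>=1
  process E: level=0
    E->B: in-degree(B)=0, level(B)=1, enqueue
    E->C: in-degree(C)=0, level(C)=1, enqueue
  process F: level=0
    F->D: in-degree(D)=1, level(D)>=1
  process B: level=1
    B->D: in-degree(D)=0, level(D)=2, enqueue
  process C: level=1
  process D: level=2
All levels: A:0, B:1, C:1, D:2, E:0, F:0
max level = 2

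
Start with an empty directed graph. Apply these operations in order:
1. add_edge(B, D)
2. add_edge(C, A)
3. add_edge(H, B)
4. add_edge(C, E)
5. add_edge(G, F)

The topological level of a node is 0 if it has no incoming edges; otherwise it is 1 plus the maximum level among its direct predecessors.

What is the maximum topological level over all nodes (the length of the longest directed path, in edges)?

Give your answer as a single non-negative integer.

Op 1: add_edge(B, D). Edges now: 1
Op 2: add_edge(C, A). Edges now: 2
Op 3: add_edge(H, B). Edges now: 3
Op 4: add_edge(C, E). Edges now: 4
Op 5: add_edge(G, F). Edges now: 5
Compute levels (Kahn BFS):
  sources (in-degree 0): C, G, H
  process C: level=0
    C->A: in-degree(A)=0, level(A)=1, enqueue
    C->E: in-degree(E)=0, level(E)=1, enqueue
  process G: level=0
    G->F: in-degree(F)=0, level(F)=1, enqueue
  process H: level=0
    H->B: in-degree(B)=0, level(B)=1, enqueue
  process A: level=1
  process E: level=1
  process F: level=1
  process B: level=1
    B->D: in-degree(D)=0, level(D)=2, enqueue
  process D: level=2
All levels: A:1, B:1, C:0, D:2, E:1, F:1, G:0, H:0
max level = 2

Answer: 2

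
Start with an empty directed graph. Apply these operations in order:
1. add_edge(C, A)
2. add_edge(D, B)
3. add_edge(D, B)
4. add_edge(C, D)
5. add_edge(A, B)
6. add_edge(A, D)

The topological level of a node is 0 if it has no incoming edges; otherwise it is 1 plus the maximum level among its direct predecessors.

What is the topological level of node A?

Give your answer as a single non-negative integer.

Op 1: add_edge(C, A). Edges now: 1
Op 2: add_edge(D, B). Edges now: 2
Op 3: add_edge(D, B) (duplicate, no change). Edges now: 2
Op 4: add_edge(C, D). Edges now: 3
Op 5: add_edge(A, B). Edges now: 4
Op 6: add_edge(A, D). Edges now: 5
Compute levels (Kahn BFS):
  sources (in-degree 0): C
  process C: level=0
    C->A: in-degree(A)=0, level(A)=1, enqueue
    C->D: in-degree(D)=1, level(D)>=1
  process A: level=1
    A->B: in-degree(B)=1, level(B)>=2
    A->D: in-degree(D)=0, level(D)=2, enqueue
  process D: level=2
    D->B: in-degree(B)=0, level(B)=3, enqueue
  process B: level=3
All levels: A:1, B:3, C:0, D:2
level(A) = 1

Answer: 1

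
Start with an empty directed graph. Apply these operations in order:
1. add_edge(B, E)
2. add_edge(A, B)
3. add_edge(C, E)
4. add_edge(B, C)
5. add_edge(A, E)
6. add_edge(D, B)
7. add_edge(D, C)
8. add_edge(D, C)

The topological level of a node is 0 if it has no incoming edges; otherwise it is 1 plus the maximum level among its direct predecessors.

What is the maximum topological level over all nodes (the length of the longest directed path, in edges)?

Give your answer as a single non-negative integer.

Answer: 3

Derivation:
Op 1: add_edge(B, E). Edges now: 1
Op 2: add_edge(A, B). Edges now: 2
Op 3: add_edge(C, E). Edges now: 3
Op 4: add_edge(B, C). Edges now: 4
Op 5: add_edge(A, E). Edges now: 5
Op 6: add_edge(D, B). Edges now: 6
Op 7: add_edge(D, C). Edges now: 7
Op 8: add_edge(D, C) (duplicate, no change). Edges now: 7
Compute levels (Kahn BFS):
  sources (in-degree 0): A, D
  process A: level=0
    A->B: in-degree(B)=1, level(B)>=1
    A->E: in-degree(E)=2, level(E)>=1
  process D: level=0
    D->B: in-degree(B)=0, level(B)=1, enqueue
    D->C: in-degree(C)=1, level(C)>=1
  process B: level=1
    B->C: in-degree(C)=0, level(C)=2, enqueue
    B->E: in-degree(E)=1, level(E)>=2
  process C: level=2
    C->E: in-degree(E)=0, level(E)=3, enqueue
  process E: level=3
All levels: A:0, B:1, C:2, D:0, E:3
max level = 3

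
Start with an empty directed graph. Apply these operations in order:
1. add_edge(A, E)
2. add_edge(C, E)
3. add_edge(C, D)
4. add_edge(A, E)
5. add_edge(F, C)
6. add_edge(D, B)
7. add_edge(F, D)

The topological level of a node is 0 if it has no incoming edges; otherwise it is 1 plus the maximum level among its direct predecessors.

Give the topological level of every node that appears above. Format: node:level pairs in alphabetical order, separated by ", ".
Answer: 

Answer: A:0, B:3, C:1, D:2, E:2, F:0

Derivation:
Op 1: add_edge(A, E). Edges now: 1
Op 2: add_edge(C, E). Edges now: 2
Op 3: add_edge(C, D). Edges now: 3
Op 4: add_edge(A, E) (duplicate, no change). Edges now: 3
Op 5: add_edge(F, C). Edges now: 4
Op 6: add_edge(D, B). Edges now: 5
Op 7: add_edge(F, D). Edges now: 6
Compute levels (Kahn BFS):
  sources (in-degree 0): A, F
  process A: level=0
    A->E: in-degree(E)=1, level(E)>=1
  process F: level=0
    F->C: in-degree(C)=0, level(C)=1, enqueue
    F->D: in-degree(D)=1, level(D)>=1
  process C: level=1
    C->D: in-degree(D)=0, level(D)=2, enqueue
    C->E: in-degree(E)=0, level(E)=2, enqueue
  process D: level=2
    D->B: in-degree(B)=0, level(B)=3, enqueue
  process E: level=2
  process B: level=3
All levels: A:0, B:3, C:1, D:2, E:2, F:0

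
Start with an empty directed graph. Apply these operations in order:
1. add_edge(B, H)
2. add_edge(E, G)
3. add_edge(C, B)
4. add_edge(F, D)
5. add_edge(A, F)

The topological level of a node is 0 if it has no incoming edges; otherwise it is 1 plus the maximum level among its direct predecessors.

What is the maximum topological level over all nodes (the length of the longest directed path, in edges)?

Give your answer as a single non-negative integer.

Op 1: add_edge(B, H). Edges now: 1
Op 2: add_edge(E, G). Edges now: 2
Op 3: add_edge(C, B). Edges now: 3
Op 4: add_edge(F, D). Edges now: 4
Op 5: add_edge(A, F). Edges now: 5
Compute levels (Kahn BFS):
  sources (in-degree 0): A, C, E
  process A: level=0
    A->F: in-degree(F)=0, level(F)=1, enqueue
  process C: level=0
    C->B: in-degree(B)=0, level(B)=1, enqueue
  process E: level=0
    E->G: in-degree(G)=0, level(G)=1, enqueue
  process F: level=1
    F->D: in-degree(D)=0, level(D)=2, enqueue
  process B: level=1
    B->H: in-degree(H)=0, level(H)=2, enqueue
  process G: level=1
  process D: level=2
  process H: level=2
All levels: A:0, B:1, C:0, D:2, E:0, F:1, G:1, H:2
max level = 2

Answer: 2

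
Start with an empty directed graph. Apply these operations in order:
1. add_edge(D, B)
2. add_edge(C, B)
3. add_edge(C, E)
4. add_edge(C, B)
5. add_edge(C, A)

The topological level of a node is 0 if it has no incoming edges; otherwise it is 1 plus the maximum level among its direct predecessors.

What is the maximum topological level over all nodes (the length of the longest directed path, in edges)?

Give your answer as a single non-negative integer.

Answer: 1

Derivation:
Op 1: add_edge(D, B). Edges now: 1
Op 2: add_edge(C, B). Edges now: 2
Op 3: add_edge(C, E). Edges now: 3
Op 4: add_edge(C, B) (duplicate, no change). Edges now: 3
Op 5: add_edge(C, A). Edges now: 4
Compute levels (Kahn BFS):
  sources (in-degree 0): C, D
  process C: level=0
    C->A: in-degree(A)=0, level(A)=1, enqueue
    C->B: in-degree(B)=1, level(B)>=1
    C->E: in-degree(E)=0, level(E)=1, enqueue
  process D: level=0
    D->B: in-degree(B)=0, level(B)=1, enqueue
  process A: level=1
  process E: level=1
  process B: level=1
All levels: A:1, B:1, C:0, D:0, E:1
max level = 1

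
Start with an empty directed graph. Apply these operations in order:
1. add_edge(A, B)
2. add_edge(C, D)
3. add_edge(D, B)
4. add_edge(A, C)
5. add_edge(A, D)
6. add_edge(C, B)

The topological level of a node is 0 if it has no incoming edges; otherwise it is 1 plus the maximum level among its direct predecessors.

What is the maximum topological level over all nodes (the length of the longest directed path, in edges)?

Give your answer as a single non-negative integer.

Answer: 3

Derivation:
Op 1: add_edge(A, B). Edges now: 1
Op 2: add_edge(C, D). Edges now: 2
Op 3: add_edge(D, B). Edges now: 3
Op 4: add_edge(A, C). Edges now: 4
Op 5: add_edge(A, D). Edges now: 5
Op 6: add_edge(C, B). Edges now: 6
Compute levels (Kahn BFS):
  sources (in-degree 0): A
  process A: level=0
    A->B: in-degree(B)=2, level(B)>=1
    A->C: in-degree(C)=0, level(C)=1, enqueue
    A->D: in-degree(D)=1, level(D)>=1
  process C: level=1
    C->B: in-degree(B)=1, level(B)>=2
    C->D: in-degree(D)=0, level(D)=2, enqueue
  process D: level=2
    D->B: in-degree(B)=0, level(B)=3, enqueue
  process B: level=3
All levels: A:0, B:3, C:1, D:2
max level = 3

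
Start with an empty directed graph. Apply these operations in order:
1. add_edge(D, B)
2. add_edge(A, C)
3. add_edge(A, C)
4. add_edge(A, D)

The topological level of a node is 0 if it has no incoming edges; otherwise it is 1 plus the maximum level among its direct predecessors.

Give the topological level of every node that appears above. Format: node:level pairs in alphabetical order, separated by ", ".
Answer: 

Op 1: add_edge(D, B). Edges now: 1
Op 2: add_edge(A, C). Edges now: 2
Op 3: add_edge(A, C) (duplicate, no change). Edges now: 2
Op 4: add_edge(A, D). Edges now: 3
Compute levels (Kahn BFS):
  sources (in-degree 0): A
  process A: level=0
    A->C: in-degree(C)=0, level(C)=1, enqueue
    A->D: in-degree(D)=0, level(D)=1, enqueue
  process C: level=1
  process D: level=1
    D->B: in-degree(B)=0, level(B)=2, enqueue
  process B: level=2
All levels: A:0, B:2, C:1, D:1

Answer: A:0, B:2, C:1, D:1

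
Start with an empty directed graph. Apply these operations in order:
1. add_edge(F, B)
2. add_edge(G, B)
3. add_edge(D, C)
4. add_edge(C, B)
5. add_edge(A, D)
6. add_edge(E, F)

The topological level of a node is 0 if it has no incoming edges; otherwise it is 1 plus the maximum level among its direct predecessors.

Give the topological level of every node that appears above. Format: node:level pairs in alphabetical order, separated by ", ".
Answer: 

Answer: A:0, B:3, C:2, D:1, E:0, F:1, G:0

Derivation:
Op 1: add_edge(F, B). Edges now: 1
Op 2: add_edge(G, B). Edges now: 2
Op 3: add_edge(D, C). Edges now: 3
Op 4: add_edge(C, B). Edges now: 4
Op 5: add_edge(A, D). Edges now: 5
Op 6: add_edge(E, F). Edges now: 6
Compute levels (Kahn BFS):
  sources (in-degree 0): A, E, G
  process A: level=0
    A->D: in-degree(D)=0, level(D)=1, enqueue
  process E: level=0
    E->F: in-degree(F)=0, level(F)=1, enqueue
  process G: level=0
    G->B: in-degree(B)=2, level(B)>=1
  process D: level=1
    D->C: in-degree(C)=0, level(C)=2, enqueue
  process F: level=1
    F->B: in-degree(B)=1, level(B)>=2
  process C: level=2
    C->B: in-degree(B)=0, level(B)=3, enqueue
  process B: level=3
All levels: A:0, B:3, C:2, D:1, E:0, F:1, G:0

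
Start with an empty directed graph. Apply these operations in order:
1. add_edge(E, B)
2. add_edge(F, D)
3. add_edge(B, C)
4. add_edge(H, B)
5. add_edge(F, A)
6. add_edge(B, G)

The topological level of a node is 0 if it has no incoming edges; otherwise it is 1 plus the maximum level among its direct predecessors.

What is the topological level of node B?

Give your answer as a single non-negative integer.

Op 1: add_edge(E, B). Edges now: 1
Op 2: add_edge(F, D). Edges now: 2
Op 3: add_edge(B, C). Edges now: 3
Op 4: add_edge(H, B). Edges now: 4
Op 5: add_edge(F, A). Edges now: 5
Op 6: add_edge(B, G). Edges now: 6
Compute levels (Kahn BFS):
  sources (in-degree 0): E, F, H
  process E: level=0
    E->B: in-degree(B)=1, level(B)>=1
  process F: level=0
    F->A: in-degree(A)=0, level(A)=1, enqueue
    F->D: in-degree(D)=0, level(D)=1, enqueue
  process H: level=0
    H->B: in-degree(B)=0, level(B)=1, enqueue
  process A: level=1
  process D: level=1
  process B: level=1
    B->C: in-degree(C)=0, level(C)=2, enqueue
    B->G: in-degree(G)=0, level(G)=2, enqueue
  process C: level=2
  process G: level=2
All levels: A:1, B:1, C:2, D:1, E:0, F:0, G:2, H:0
level(B) = 1

Answer: 1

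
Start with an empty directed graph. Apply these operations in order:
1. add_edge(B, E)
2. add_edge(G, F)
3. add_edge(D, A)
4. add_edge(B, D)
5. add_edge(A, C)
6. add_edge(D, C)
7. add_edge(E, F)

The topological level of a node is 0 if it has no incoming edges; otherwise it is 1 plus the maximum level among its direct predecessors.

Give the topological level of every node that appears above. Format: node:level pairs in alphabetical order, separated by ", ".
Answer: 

Op 1: add_edge(B, E). Edges now: 1
Op 2: add_edge(G, F). Edges now: 2
Op 3: add_edge(D, A). Edges now: 3
Op 4: add_edge(B, D). Edges now: 4
Op 5: add_edge(A, C). Edges now: 5
Op 6: add_edge(D, C). Edges now: 6
Op 7: add_edge(E, F). Edges now: 7
Compute levels (Kahn BFS):
  sources (in-degree 0): B, G
  process B: level=0
    B->D: in-degree(D)=0, level(D)=1, enqueue
    B->E: in-degree(E)=0, level(E)=1, enqueue
  process G: level=0
    G->F: in-degree(F)=1, level(F)>=1
  process D: level=1
    D->A: in-degree(A)=0, level(A)=2, enqueue
    D->C: in-degree(C)=1, level(C)>=2
  process E: level=1
    E->F: in-degree(F)=0, level(F)=2, enqueue
  process A: level=2
    A->C: in-degree(C)=0, level(C)=3, enqueue
  process F: level=2
  process C: level=3
All levels: A:2, B:0, C:3, D:1, E:1, F:2, G:0

Answer: A:2, B:0, C:3, D:1, E:1, F:2, G:0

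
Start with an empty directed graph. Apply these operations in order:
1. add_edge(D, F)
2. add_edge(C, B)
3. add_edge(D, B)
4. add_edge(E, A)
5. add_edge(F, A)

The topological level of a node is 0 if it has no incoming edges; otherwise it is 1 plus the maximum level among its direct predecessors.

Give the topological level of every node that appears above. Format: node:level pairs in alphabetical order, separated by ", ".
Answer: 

Op 1: add_edge(D, F). Edges now: 1
Op 2: add_edge(C, B). Edges now: 2
Op 3: add_edge(D, B). Edges now: 3
Op 4: add_edge(E, A). Edges now: 4
Op 5: add_edge(F, A). Edges now: 5
Compute levels (Kahn BFS):
  sources (in-degree 0): C, D, E
  process C: level=0
    C->B: in-degree(B)=1, level(B)>=1
  process D: level=0
    D->B: in-degree(B)=0, level(B)=1, enqueue
    D->F: in-degree(F)=0, level(F)=1, enqueue
  process E: level=0
    E->A: in-degree(A)=1, level(A)>=1
  process B: level=1
  process F: level=1
    F->A: in-degree(A)=0, level(A)=2, enqueue
  process A: level=2
All levels: A:2, B:1, C:0, D:0, E:0, F:1

Answer: A:2, B:1, C:0, D:0, E:0, F:1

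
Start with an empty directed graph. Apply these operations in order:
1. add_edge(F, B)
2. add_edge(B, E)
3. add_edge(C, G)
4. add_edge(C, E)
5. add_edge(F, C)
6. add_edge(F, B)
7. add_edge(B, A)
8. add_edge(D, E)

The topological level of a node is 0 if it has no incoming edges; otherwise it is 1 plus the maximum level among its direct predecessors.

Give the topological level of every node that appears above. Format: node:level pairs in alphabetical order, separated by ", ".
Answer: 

Answer: A:2, B:1, C:1, D:0, E:2, F:0, G:2

Derivation:
Op 1: add_edge(F, B). Edges now: 1
Op 2: add_edge(B, E). Edges now: 2
Op 3: add_edge(C, G). Edges now: 3
Op 4: add_edge(C, E). Edges now: 4
Op 5: add_edge(F, C). Edges now: 5
Op 6: add_edge(F, B) (duplicate, no change). Edges now: 5
Op 7: add_edge(B, A). Edges now: 6
Op 8: add_edge(D, E). Edges now: 7
Compute levels (Kahn BFS):
  sources (in-degree 0): D, F
  process D: level=0
    D->E: in-degree(E)=2, level(E)>=1
  process F: level=0
    F->B: in-degree(B)=0, level(B)=1, enqueue
    F->C: in-degree(C)=0, level(C)=1, enqueue
  process B: level=1
    B->A: in-degree(A)=0, level(A)=2, enqueue
    B->E: in-degree(E)=1, level(E)>=2
  process C: level=1
    C->E: in-degree(E)=0, level(E)=2, enqueue
    C->G: in-degree(G)=0, level(G)=2, enqueue
  process A: level=2
  process E: level=2
  process G: level=2
All levels: A:2, B:1, C:1, D:0, E:2, F:0, G:2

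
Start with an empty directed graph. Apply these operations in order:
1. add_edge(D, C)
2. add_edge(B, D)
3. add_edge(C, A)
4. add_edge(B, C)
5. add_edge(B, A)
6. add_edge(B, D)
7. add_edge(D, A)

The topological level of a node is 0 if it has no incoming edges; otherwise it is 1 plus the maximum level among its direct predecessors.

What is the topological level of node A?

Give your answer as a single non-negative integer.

Answer: 3

Derivation:
Op 1: add_edge(D, C). Edges now: 1
Op 2: add_edge(B, D). Edges now: 2
Op 3: add_edge(C, A). Edges now: 3
Op 4: add_edge(B, C). Edges now: 4
Op 5: add_edge(B, A). Edges now: 5
Op 6: add_edge(B, D) (duplicate, no change). Edges now: 5
Op 7: add_edge(D, A). Edges now: 6
Compute levels (Kahn BFS):
  sources (in-degree 0): B
  process B: level=0
    B->A: in-degree(A)=2, level(A)>=1
    B->C: in-degree(C)=1, level(C)>=1
    B->D: in-degree(D)=0, level(D)=1, enqueue
  process D: level=1
    D->A: in-degree(A)=1, level(A)>=2
    D->C: in-degree(C)=0, level(C)=2, enqueue
  process C: level=2
    C->A: in-degree(A)=0, level(A)=3, enqueue
  process A: level=3
All levels: A:3, B:0, C:2, D:1
level(A) = 3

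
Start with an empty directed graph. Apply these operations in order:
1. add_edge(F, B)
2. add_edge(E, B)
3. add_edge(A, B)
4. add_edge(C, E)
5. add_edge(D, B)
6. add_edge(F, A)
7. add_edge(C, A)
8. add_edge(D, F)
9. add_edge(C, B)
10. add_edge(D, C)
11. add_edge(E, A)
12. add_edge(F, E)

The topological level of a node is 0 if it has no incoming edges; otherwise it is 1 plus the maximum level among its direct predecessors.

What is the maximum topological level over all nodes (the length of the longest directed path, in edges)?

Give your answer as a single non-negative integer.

Answer: 4

Derivation:
Op 1: add_edge(F, B). Edges now: 1
Op 2: add_edge(E, B). Edges now: 2
Op 3: add_edge(A, B). Edges now: 3
Op 4: add_edge(C, E). Edges now: 4
Op 5: add_edge(D, B). Edges now: 5
Op 6: add_edge(F, A). Edges now: 6
Op 7: add_edge(C, A). Edges now: 7
Op 8: add_edge(D, F). Edges now: 8
Op 9: add_edge(C, B). Edges now: 9
Op 10: add_edge(D, C). Edges now: 10
Op 11: add_edge(E, A). Edges now: 11
Op 12: add_edge(F, E). Edges now: 12
Compute levels (Kahn BFS):
  sources (in-degree 0): D
  process D: level=0
    D->B: in-degree(B)=4, level(B)>=1
    D->C: in-degree(C)=0, level(C)=1, enqueue
    D->F: in-degree(F)=0, level(F)=1, enqueue
  process C: level=1
    C->A: in-degree(A)=2, level(A)>=2
    C->B: in-degree(B)=3, level(B)>=2
    C->E: in-degree(E)=1, level(E)>=2
  process F: level=1
    F->A: in-degree(A)=1, level(A)>=2
    F->B: in-degree(B)=2, level(B)>=2
    F->E: in-degree(E)=0, level(E)=2, enqueue
  process E: level=2
    E->A: in-degree(A)=0, level(A)=3, enqueue
    E->B: in-degree(B)=1, level(B)>=3
  process A: level=3
    A->B: in-degree(B)=0, level(B)=4, enqueue
  process B: level=4
All levels: A:3, B:4, C:1, D:0, E:2, F:1
max level = 4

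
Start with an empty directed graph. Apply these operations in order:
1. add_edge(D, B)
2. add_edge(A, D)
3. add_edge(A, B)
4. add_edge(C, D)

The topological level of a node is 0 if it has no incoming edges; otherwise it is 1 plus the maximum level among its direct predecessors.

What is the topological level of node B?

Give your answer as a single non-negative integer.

Op 1: add_edge(D, B). Edges now: 1
Op 2: add_edge(A, D). Edges now: 2
Op 3: add_edge(A, B). Edges now: 3
Op 4: add_edge(C, D). Edges now: 4
Compute levels (Kahn BFS):
  sources (in-degree 0): A, C
  process A: level=0
    A->B: in-degree(B)=1, level(B)>=1
    A->D: in-degree(D)=1, level(D)>=1
  process C: level=0
    C->D: in-degree(D)=0, level(D)=1, enqueue
  process D: level=1
    D->B: in-degree(B)=0, level(B)=2, enqueue
  process B: level=2
All levels: A:0, B:2, C:0, D:1
level(B) = 2

Answer: 2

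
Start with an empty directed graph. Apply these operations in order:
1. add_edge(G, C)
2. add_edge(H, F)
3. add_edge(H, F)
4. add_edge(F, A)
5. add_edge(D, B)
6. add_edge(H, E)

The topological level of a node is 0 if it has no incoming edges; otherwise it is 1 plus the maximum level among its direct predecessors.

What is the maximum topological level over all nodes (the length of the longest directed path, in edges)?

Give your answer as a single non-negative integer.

Op 1: add_edge(G, C). Edges now: 1
Op 2: add_edge(H, F). Edges now: 2
Op 3: add_edge(H, F) (duplicate, no change). Edges now: 2
Op 4: add_edge(F, A). Edges now: 3
Op 5: add_edge(D, B). Edges now: 4
Op 6: add_edge(H, E). Edges now: 5
Compute levels (Kahn BFS):
  sources (in-degree 0): D, G, H
  process D: level=0
    D->B: in-degree(B)=0, level(B)=1, enqueue
  process G: level=0
    G->C: in-degree(C)=0, level(C)=1, enqueue
  process H: level=0
    H->E: in-degree(E)=0, level(E)=1, enqueue
    H->F: in-degree(F)=0, level(F)=1, enqueue
  process B: level=1
  process C: level=1
  process E: level=1
  process F: level=1
    F->A: in-degree(A)=0, level(A)=2, enqueue
  process A: level=2
All levels: A:2, B:1, C:1, D:0, E:1, F:1, G:0, H:0
max level = 2

Answer: 2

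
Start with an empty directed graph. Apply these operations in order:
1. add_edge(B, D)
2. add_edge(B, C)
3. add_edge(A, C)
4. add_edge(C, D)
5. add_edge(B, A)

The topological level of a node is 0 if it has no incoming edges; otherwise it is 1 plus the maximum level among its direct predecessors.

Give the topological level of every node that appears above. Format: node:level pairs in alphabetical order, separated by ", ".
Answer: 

Answer: A:1, B:0, C:2, D:3

Derivation:
Op 1: add_edge(B, D). Edges now: 1
Op 2: add_edge(B, C). Edges now: 2
Op 3: add_edge(A, C). Edges now: 3
Op 4: add_edge(C, D). Edges now: 4
Op 5: add_edge(B, A). Edges now: 5
Compute levels (Kahn BFS):
  sources (in-degree 0): B
  process B: level=0
    B->A: in-degree(A)=0, level(A)=1, enqueue
    B->C: in-degree(C)=1, level(C)>=1
    B->D: in-degree(D)=1, level(D)>=1
  process A: level=1
    A->C: in-degree(C)=0, level(C)=2, enqueue
  process C: level=2
    C->D: in-degree(D)=0, level(D)=3, enqueue
  process D: level=3
All levels: A:1, B:0, C:2, D:3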